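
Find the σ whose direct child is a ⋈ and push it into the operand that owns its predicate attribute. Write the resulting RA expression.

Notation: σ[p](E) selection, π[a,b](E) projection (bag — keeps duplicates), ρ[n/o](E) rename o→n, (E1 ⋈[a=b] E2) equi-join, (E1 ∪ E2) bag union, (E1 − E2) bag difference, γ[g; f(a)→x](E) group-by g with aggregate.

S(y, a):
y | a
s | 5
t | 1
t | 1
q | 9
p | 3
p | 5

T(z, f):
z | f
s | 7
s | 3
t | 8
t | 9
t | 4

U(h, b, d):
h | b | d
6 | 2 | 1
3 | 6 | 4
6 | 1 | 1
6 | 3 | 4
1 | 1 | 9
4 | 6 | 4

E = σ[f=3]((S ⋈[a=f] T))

σ filters on f, owned by the right side.
E' = (S ⋈[a=f] σ[f=3](T))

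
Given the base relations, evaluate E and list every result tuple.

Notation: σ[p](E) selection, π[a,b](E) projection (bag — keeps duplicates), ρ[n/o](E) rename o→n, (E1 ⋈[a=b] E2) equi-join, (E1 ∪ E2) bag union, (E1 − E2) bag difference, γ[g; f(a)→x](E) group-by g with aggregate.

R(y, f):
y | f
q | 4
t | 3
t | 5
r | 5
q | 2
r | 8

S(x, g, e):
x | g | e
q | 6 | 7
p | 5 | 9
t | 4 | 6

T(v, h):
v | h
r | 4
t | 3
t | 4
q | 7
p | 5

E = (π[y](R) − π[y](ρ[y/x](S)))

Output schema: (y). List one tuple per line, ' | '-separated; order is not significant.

Stepwise |·|:
  R → 6
  π[y](R) → 6
  S → 3
  ρ[y/x](S) → 3
  π[y](ρ[y/x](S)) → 3
  (π[y](R) − π[y](ρ[y/x](S))) → 4

== RESULT ==
y
q
r
r
t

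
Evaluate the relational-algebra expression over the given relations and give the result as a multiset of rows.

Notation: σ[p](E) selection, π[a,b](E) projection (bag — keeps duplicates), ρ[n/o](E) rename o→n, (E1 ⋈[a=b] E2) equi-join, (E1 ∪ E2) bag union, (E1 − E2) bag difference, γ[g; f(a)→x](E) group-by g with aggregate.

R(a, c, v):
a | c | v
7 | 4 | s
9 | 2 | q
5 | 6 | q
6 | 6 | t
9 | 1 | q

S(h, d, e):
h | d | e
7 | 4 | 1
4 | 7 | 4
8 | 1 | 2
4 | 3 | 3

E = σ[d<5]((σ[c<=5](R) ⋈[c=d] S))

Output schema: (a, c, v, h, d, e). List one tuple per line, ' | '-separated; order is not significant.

Subexpression sizes:
  R → 5
  σ[c<=5](R) → 3
  S → 4
  (σ[c<=5](R) ⋈[c=d] S) → 2
  σ[d<5]((σ[c<=5](R) ⋈[c=d] S)) → 2

== RESULT ==
a | c | v | h | d | e
7 | 4 | s | 7 | 4 | 1
9 | 1 | q | 8 | 1 | 2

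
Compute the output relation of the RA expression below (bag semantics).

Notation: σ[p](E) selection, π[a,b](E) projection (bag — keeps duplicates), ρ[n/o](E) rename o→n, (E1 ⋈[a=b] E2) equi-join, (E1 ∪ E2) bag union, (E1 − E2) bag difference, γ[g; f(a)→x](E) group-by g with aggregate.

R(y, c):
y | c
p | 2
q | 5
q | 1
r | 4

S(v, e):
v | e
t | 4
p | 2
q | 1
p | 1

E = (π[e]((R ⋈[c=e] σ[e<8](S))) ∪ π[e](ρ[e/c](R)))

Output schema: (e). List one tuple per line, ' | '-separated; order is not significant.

Row counts bottom-up:
  R → 4
  S → 4
  σ[e<8](S) → 4
  (R ⋈[c=e] σ[e<8](S)) → 4
  π[e]((R ⋈[c=e] σ[e<8](S))) → 4
  R → 4
  ρ[e/c](R) → 4
  π[e](ρ[e/c](R)) → 4
  (π[e]((R ⋈[c=e] σ[e<8](S))) ∪ π[e](ρ[e/c](R))) → 8

== RESULT ==
e
1
1
1
2
2
4
4
5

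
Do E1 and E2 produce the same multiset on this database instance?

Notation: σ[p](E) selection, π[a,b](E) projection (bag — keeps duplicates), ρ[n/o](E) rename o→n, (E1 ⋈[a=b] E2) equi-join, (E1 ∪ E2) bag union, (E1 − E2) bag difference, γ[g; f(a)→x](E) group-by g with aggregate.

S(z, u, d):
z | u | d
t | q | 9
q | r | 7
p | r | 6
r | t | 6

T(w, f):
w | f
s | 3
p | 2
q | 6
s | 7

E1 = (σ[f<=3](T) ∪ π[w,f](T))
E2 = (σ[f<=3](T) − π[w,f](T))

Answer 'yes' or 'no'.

E1 per-node cardinality:
  T → 4
  σ[f<=3](T) → 2
  T → 4
  π[w,f](T) → 4
  (σ[f<=3](T) ∪ π[w,f](T)) → 6
E2 per-node cardinality:
  T → 4
  σ[f<=3](T) → 2
  T → 4
  π[w,f](T) → 4
  (σ[f<=3](T) − π[w,f](T)) → 0

E1 result:
w | f
p | 2
p | 2
q | 6
s | 3
s | 3
s | 7
E2 result:
w | f
(0 rows)
Witness: ('s', 7) appears 1× in E1 but 0× in E2.

no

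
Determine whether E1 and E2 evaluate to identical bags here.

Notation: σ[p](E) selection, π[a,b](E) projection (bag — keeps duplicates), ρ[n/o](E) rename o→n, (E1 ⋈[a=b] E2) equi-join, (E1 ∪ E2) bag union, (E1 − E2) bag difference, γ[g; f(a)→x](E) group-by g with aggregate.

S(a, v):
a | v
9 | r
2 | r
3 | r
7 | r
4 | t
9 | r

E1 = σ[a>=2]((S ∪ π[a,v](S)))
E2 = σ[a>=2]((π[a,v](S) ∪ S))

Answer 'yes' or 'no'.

E1 per-node cardinality:
  S → 6
  S → 6
  π[a,v](S) → 6
  (S ∪ π[a,v](S)) → 12
  σ[a>=2]((S ∪ π[a,v](S))) → 12
E2 per-node cardinality:
  S → 6
  π[a,v](S) → 6
  S → 6
  (π[a,v](S) ∪ S) → 12
  σ[a>=2]((π[a,v](S) ∪ S)) → 12

E1 and E2 produce the same multiset:
a | v
2 | r
2 | r
3 | r
3 | r
4 | t
4 | t
7 | r
7 | r
9 | r
9 | r
9 | r
9 | r

yes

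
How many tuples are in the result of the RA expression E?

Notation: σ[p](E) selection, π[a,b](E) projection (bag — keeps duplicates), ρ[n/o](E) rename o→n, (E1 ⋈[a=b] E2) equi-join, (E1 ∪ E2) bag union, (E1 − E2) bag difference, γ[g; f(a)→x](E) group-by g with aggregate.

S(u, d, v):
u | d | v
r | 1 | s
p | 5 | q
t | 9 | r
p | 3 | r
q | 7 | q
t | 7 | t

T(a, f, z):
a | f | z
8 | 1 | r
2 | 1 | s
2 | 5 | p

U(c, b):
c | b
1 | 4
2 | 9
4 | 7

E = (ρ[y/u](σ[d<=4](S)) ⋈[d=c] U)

Stepwise |·|:
  S → 6
  σ[d<=4](S) → 2
  ρ[y/u](σ[d<=4](S)) → 2
  U → 3
  (ρ[y/u](σ[d<=4](S)) ⋈[d=c] U) → 1

|E| = 1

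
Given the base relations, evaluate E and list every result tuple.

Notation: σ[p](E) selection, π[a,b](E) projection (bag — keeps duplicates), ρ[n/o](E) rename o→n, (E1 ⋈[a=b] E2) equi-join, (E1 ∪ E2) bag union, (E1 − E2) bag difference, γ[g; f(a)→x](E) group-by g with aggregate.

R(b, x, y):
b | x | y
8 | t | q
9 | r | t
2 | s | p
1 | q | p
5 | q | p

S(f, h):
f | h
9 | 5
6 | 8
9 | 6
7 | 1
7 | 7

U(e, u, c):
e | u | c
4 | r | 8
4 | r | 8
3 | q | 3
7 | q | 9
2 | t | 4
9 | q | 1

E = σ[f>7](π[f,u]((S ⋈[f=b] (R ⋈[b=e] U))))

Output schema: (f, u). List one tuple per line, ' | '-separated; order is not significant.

Row counts bottom-up:
  S → 5
  R → 5
  U → 6
  (R ⋈[b=e] U) → 2
  (S ⋈[f=b] (R ⋈[b=e] U)) → 2
  π[f,u]((S ⋈[f=b] (R ⋈[b=e] U))) → 2
  σ[f>7](π[f,u]((S ⋈[f=b] (R ⋈[b=e] U)))) → 2

== RESULT ==
f | u
9 | q
9 | q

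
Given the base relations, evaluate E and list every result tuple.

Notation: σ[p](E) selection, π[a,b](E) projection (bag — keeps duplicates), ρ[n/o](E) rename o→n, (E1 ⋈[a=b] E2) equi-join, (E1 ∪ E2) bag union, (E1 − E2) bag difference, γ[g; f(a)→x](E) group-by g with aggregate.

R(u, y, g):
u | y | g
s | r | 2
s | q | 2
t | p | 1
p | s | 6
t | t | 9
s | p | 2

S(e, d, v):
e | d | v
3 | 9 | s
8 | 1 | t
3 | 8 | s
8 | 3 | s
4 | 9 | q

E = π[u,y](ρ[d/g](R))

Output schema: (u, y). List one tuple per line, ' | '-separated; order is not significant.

Stepwise |·|:
  R → 6
  ρ[d/g](R) → 6
  π[u,y](ρ[d/g](R)) → 6

== RESULT ==
u | y
p | s
s | p
s | q
s | r
t | p
t | t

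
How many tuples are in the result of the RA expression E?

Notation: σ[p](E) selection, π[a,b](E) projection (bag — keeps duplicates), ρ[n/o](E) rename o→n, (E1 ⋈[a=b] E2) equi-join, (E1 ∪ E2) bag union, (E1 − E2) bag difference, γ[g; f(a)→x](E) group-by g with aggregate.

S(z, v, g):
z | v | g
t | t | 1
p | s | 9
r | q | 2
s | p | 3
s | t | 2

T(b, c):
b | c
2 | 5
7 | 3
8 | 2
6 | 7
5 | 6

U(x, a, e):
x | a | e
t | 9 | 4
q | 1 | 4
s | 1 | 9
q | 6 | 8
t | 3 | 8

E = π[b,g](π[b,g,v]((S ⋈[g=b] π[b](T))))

Row counts bottom-up:
  S → 5
  T → 5
  π[b](T) → 5
  (S ⋈[g=b] π[b](T)) → 2
  π[b,g,v]((S ⋈[g=b] π[b](T))) → 2
  π[b,g](π[b,g,v]((S ⋈[g=b] π[b](T)))) → 2

|E| = 2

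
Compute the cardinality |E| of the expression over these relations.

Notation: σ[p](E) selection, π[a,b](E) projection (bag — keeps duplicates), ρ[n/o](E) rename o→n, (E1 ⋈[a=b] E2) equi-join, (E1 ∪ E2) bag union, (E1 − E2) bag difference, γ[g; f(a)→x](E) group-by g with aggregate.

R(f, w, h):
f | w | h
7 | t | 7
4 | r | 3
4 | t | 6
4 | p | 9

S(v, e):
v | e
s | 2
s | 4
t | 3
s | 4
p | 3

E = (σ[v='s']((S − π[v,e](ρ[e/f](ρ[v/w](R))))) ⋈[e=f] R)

Row counts bottom-up:
  S → 5
  R → 4
  ρ[v/w](R) → 4
  ρ[e/f](ρ[v/w](R)) → 4
  π[v,e](ρ[e/f](ρ[v/w](R))) → 4
  (S − π[v,e](ρ[e/f](ρ[v/w](R)))) → 5
  σ[v='s']((S − π[v,e](ρ[e/f](ρ[v/w](R))))) → 3
  R → 4
  (σ[v='s']((S − π[v,e](ρ[e/f](ρ[v/w](R))))) ⋈[e=f] R) → 6

|E| = 6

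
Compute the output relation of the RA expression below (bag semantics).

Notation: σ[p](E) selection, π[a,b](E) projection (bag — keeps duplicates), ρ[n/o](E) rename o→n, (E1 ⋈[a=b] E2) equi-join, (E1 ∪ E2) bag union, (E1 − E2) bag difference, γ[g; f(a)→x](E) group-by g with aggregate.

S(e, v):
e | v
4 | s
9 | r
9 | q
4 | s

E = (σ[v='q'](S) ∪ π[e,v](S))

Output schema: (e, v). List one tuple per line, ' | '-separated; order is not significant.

Subexpression sizes:
  S → 4
  σ[v='q'](S) → 1
  S → 4
  π[e,v](S) → 4
  (σ[v='q'](S) ∪ π[e,v](S)) → 5

== RESULT ==
e | v
4 | s
4 | s
9 | q
9 | q
9 | r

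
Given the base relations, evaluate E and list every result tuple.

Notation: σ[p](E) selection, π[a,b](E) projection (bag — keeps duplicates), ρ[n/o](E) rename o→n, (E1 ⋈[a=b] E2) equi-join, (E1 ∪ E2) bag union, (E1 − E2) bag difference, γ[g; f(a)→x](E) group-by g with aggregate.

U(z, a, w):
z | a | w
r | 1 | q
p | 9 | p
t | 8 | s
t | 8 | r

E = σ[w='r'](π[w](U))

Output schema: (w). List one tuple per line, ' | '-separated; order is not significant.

Subexpression sizes:
  U → 4
  π[w](U) → 4
  σ[w='r'](π[w](U)) → 1

== RESULT ==
w
r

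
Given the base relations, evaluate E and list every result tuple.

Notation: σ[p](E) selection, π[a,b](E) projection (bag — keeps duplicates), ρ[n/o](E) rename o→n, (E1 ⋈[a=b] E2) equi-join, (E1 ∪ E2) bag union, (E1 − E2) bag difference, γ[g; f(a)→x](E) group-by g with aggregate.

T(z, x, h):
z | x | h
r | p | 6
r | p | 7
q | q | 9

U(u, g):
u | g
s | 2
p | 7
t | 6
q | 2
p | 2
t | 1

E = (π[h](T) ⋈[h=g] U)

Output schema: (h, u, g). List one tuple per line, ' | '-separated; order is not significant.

Subexpression sizes:
  T → 3
  π[h](T) → 3
  U → 6
  (π[h](T) ⋈[h=g] U) → 2

== RESULT ==
h | u | g
6 | t | 6
7 | p | 7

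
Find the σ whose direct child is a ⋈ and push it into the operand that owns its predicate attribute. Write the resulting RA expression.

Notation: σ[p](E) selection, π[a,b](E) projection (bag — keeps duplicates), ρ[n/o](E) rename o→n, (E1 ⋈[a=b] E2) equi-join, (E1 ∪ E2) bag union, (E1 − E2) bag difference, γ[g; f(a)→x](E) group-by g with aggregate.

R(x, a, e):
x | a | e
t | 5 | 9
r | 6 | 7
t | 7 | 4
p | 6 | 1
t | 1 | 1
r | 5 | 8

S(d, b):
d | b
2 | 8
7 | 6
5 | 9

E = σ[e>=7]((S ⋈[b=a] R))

σ filters on e, owned by the right side.
E' = (S ⋈[b=a] σ[e>=7](R))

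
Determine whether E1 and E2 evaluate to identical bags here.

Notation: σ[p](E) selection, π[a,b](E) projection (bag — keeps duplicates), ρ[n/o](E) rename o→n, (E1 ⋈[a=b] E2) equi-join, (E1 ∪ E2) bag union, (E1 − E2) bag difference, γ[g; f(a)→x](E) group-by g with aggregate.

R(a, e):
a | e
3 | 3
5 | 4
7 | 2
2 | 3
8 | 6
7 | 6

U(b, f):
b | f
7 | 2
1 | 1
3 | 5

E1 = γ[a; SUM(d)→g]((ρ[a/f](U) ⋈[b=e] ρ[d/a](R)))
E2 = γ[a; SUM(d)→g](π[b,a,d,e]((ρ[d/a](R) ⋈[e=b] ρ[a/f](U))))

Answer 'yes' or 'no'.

E1 row counts bottom-up:
  U → 3
  ρ[a/f](U) → 3
  R → 6
  ρ[d/a](R) → 6
  (ρ[a/f](U) ⋈[b=e] ρ[d/a](R)) → 2
  γ[a; SUM(d)→g]((ρ[a/f](U) ⋈[b=e] ρ[d/a](R))) → 1
E2 row counts bottom-up:
  R → 6
  ρ[d/a](R) → 6
  U → 3
  ρ[a/f](U) → 3
  (ρ[d/a](R) ⋈[e=b] ρ[a/f](U)) → 2
  π[b,a,d,e]((ρ[d/a](R) ⋈[e=b] ρ[a/f](U))) → 2
  γ[a; SUM(d)→g](π[b,a,d,e]((ρ[d/a](R) ⋈[e=b] ρ[a/f](U)))) → 1

E1 and E2 produce the same multiset:
a | g
5 | 5

yes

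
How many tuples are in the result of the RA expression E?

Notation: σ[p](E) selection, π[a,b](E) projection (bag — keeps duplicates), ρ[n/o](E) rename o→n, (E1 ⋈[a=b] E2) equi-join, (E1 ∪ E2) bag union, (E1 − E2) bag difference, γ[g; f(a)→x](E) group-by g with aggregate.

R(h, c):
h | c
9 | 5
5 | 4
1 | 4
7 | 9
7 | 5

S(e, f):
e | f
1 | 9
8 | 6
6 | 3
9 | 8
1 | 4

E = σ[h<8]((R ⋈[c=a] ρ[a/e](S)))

Row counts bottom-up:
  R → 5
  S → 5
  ρ[a/e](S) → 5
  (R ⋈[c=a] ρ[a/e](S)) → 1
  σ[h<8]((R ⋈[c=a] ρ[a/e](S))) → 1

|E| = 1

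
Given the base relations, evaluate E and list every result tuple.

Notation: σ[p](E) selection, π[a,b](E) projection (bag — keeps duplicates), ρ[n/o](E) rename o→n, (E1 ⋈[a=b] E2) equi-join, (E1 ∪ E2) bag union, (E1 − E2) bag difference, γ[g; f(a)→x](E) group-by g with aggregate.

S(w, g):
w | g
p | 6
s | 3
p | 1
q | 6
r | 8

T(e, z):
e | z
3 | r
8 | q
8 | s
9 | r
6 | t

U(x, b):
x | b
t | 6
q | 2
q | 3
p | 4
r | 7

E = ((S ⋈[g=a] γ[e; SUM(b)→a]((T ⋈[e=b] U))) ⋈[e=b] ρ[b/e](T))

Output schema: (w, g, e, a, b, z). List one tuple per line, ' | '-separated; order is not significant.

Per-node cardinality:
  S → 5
  T → 5
  U → 5
  (T ⋈[e=b] U) → 2
  γ[e; SUM(b)→a]((T ⋈[e=b] U)) → 2
  (S ⋈[g=a] γ[e; SUM(b)→a]((T ⋈[e=b] U))) → 3
  T → 5
  ρ[b/e](T) → 5
  ((S ⋈[g=a] γ[e; SUM(b)→a]((T ⋈[e=b] U))) ⋈[e=b] ρ[b/e](T)) → 3

== RESULT ==
w | g | e | a | b | z
p | 6 | 6 | 6 | 6 | t
q | 6 | 6 | 6 | 6 | t
s | 3 | 3 | 3 | 3 | r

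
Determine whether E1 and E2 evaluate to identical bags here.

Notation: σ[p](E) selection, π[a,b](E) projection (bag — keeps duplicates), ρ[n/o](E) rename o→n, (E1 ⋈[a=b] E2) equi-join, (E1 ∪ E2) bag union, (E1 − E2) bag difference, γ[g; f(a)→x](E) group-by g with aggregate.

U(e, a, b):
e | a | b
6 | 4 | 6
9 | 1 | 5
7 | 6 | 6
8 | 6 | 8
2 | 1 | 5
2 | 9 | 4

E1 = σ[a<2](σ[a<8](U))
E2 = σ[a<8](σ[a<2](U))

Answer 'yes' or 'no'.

E1 subexpression sizes:
  U → 6
  σ[a<8](U) → 5
  σ[a<2](σ[a<8](U)) → 2
E2 subexpression sizes:
  U → 6
  σ[a<2](U) → 2
  σ[a<8](σ[a<2](U)) → 2

E1 and E2 produce the same multiset:
e | a | b
2 | 1 | 5
9 | 1 | 5

yes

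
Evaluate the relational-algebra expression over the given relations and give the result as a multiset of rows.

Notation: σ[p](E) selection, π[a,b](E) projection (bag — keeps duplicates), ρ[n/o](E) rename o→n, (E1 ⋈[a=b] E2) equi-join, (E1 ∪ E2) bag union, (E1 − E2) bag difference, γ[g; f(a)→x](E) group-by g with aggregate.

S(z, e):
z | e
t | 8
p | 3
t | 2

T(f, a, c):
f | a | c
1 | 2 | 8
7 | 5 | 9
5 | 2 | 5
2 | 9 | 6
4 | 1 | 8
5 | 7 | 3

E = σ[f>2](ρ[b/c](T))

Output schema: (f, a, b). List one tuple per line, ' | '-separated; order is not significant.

Row counts bottom-up:
  T → 6
  ρ[b/c](T) → 6
  σ[f>2](ρ[b/c](T)) → 4

== RESULT ==
f | a | b
4 | 1 | 8
5 | 2 | 5
5 | 7 | 3
7 | 5 | 9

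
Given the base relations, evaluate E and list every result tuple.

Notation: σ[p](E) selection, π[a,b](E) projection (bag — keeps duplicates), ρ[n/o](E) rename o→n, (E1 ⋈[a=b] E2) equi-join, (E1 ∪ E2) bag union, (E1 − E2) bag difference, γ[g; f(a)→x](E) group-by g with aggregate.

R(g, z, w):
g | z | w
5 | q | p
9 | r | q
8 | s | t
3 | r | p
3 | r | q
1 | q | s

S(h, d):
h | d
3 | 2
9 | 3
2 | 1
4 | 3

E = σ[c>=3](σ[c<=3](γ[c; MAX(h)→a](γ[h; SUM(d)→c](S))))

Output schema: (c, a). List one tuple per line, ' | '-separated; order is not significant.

Subexpression sizes:
  S → 4
  γ[h; SUM(d)→c](S) → 4
  γ[c; MAX(h)→a](γ[h; SUM(d)→c](S)) → 3
  σ[c<=3](γ[c; MAX(h)→a](γ[h; SUM(d)→c](S))) → 3
  σ[c>=3](σ[c<=3](γ[c; MAX(h)→a](γ[h; SUM(d)→c](S)))) → 1

== RESULT ==
c | a
3 | 9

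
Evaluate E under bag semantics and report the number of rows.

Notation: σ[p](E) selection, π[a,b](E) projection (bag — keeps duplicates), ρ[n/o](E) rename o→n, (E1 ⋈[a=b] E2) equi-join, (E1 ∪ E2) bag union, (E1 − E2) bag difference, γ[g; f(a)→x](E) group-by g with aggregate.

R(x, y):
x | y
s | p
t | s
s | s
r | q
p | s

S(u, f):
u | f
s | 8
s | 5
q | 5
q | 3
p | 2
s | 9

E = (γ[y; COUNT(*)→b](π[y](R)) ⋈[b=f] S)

Per-node cardinality:
  R → 5
  π[y](R) → 5
  γ[y; COUNT(*)→b](π[y](R)) → 3
  S → 6
  (γ[y; COUNT(*)→b](π[y](R)) ⋈[b=f] S) → 1

|E| = 1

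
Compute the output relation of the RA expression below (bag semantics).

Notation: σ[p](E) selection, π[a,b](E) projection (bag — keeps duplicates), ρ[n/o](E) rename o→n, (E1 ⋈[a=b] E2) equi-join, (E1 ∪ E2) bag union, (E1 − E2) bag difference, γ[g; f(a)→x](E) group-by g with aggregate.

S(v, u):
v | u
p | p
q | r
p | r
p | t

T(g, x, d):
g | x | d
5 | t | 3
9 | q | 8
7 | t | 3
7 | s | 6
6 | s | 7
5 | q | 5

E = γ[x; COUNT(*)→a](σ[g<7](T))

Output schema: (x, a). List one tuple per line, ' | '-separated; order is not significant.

Stepwise |·|:
  T → 6
  σ[g<7](T) → 3
  γ[x; COUNT(*)→a](σ[g<7](T)) → 3

== RESULT ==
x | a
q | 1
s | 1
t | 1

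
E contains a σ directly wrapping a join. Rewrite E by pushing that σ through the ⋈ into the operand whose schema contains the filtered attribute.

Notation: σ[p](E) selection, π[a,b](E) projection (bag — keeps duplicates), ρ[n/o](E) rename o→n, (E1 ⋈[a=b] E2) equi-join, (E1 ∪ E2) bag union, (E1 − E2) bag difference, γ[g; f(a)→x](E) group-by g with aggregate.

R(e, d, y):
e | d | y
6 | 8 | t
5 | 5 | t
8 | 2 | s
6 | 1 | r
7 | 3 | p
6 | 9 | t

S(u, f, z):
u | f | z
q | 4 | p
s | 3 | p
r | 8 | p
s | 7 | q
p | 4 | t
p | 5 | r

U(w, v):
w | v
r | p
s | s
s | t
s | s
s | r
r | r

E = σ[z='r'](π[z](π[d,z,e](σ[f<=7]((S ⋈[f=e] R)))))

σ filters on f, owned by the left side.
E' = σ[z='r'](π[z](π[d,z,e]((σ[f<=7](S) ⋈[f=e] R))))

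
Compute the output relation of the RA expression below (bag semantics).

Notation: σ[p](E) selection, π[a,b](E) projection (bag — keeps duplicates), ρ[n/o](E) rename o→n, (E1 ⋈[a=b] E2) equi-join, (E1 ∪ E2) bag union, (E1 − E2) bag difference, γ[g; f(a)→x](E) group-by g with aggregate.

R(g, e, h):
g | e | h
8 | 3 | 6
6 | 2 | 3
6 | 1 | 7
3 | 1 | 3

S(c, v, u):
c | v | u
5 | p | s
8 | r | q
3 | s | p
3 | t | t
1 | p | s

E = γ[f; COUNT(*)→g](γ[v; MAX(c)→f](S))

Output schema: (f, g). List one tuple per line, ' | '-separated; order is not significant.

Subexpression sizes:
  S → 5
  γ[v; MAX(c)→f](S) → 4
  γ[f; COUNT(*)→g](γ[v; MAX(c)→f](S)) → 3

== RESULT ==
f | g
3 | 2
5 | 1
8 | 1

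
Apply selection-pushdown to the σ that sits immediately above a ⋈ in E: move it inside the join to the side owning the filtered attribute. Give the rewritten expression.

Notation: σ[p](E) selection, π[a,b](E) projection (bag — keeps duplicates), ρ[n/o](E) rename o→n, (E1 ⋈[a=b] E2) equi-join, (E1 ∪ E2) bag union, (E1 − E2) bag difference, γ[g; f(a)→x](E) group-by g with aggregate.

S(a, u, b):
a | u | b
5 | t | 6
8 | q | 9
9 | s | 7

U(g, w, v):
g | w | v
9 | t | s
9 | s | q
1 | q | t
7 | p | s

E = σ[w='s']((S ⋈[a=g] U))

σ filters on w, owned by the right side.
E' = (S ⋈[a=g] σ[w='s'](U))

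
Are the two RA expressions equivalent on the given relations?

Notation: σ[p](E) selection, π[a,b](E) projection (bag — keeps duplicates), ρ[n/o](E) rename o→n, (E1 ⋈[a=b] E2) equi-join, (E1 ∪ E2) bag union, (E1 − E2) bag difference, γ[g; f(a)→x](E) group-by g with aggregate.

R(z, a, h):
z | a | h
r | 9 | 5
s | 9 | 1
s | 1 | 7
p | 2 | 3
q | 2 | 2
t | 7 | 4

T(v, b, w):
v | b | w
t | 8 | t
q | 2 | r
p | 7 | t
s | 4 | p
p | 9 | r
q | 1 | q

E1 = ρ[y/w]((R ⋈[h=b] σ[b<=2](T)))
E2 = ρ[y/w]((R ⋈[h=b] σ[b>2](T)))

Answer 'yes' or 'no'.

E1 per-node cardinality:
  R → 6
  T → 6
  σ[b<=2](T) → 2
  (R ⋈[h=b] σ[b<=2](T)) → 2
  ρ[y/w]((R ⋈[h=b] σ[b<=2](T))) → 2
E2 per-node cardinality:
  R → 6
  T → 6
  σ[b>2](T) → 4
  (R ⋈[h=b] σ[b>2](T)) → 2
  ρ[y/w]((R ⋈[h=b] σ[b>2](T))) → 2

E1 result:
z | a | h | v | b | y
q | 2 | 2 | q | 2 | r
s | 9 | 1 | q | 1 | q
E2 result:
z | a | h | v | b | y
s | 1 | 7 | p | 7 | t
t | 7 | 4 | s | 4 | p
Witness: ('q', 2, 2, 'q', 2, 'r') appears 1× in E1 but 0× in E2.

no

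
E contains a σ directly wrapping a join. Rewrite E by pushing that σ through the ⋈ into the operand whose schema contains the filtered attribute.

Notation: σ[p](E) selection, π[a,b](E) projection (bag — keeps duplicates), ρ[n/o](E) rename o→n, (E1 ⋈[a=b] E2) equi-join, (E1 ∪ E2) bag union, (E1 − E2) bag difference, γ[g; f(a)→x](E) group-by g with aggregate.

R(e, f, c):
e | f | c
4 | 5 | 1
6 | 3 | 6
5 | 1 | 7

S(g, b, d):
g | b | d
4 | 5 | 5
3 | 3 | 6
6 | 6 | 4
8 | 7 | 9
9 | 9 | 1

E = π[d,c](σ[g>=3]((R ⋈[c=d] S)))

σ filters on g, owned by the right side.
E' = π[d,c]((R ⋈[c=d] σ[g>=3](S)))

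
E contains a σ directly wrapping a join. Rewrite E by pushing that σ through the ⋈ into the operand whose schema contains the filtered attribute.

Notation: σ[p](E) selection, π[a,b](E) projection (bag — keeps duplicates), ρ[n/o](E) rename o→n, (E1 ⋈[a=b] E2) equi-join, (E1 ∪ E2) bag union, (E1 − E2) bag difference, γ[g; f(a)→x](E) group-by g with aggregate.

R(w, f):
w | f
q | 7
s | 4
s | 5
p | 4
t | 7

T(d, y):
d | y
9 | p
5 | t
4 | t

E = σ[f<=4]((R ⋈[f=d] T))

σ filters on f, owned by the left side.
E' = (σ[f<=4](R) ⋈[f=d] T)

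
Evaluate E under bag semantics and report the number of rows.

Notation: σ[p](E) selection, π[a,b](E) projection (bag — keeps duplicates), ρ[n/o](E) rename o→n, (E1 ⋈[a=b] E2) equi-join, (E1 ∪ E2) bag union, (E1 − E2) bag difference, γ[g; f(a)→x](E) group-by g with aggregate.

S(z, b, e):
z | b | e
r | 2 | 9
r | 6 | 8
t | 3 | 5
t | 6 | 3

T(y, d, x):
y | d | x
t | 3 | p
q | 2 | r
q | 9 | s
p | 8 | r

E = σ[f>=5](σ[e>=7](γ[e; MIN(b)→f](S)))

Row counts bottom-up:
  S → 4
  γ[e; MIN(b)→f](S) → 4
  σ[e>=7](γ[e; MIN(b)→f](S)) → 2
  σ[f>=5](σ[e>=7](γ[e; MIN(b)→f](S))) → 1

|E| = 1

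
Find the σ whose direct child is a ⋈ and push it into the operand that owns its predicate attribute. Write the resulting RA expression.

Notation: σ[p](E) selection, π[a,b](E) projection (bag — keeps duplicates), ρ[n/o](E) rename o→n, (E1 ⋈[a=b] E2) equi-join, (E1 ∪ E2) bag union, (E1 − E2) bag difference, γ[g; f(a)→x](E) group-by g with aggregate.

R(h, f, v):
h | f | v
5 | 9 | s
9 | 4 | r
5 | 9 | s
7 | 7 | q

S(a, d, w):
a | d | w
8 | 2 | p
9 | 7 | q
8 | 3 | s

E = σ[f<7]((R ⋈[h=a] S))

σ filters on f, owned by the left side.
E' = (σ[f<7](R) ⋈[h=a] S)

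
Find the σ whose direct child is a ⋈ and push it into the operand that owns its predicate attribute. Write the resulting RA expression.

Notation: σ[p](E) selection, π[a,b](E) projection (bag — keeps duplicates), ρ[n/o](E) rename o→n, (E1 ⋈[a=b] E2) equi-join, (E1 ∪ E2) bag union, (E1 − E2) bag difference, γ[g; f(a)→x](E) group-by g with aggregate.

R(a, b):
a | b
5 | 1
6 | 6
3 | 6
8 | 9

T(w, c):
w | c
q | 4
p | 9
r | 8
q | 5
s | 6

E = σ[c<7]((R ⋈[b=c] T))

σ filters on c, owned by the right side.
E' = (R ⋈[b=c] σ[c<7](T))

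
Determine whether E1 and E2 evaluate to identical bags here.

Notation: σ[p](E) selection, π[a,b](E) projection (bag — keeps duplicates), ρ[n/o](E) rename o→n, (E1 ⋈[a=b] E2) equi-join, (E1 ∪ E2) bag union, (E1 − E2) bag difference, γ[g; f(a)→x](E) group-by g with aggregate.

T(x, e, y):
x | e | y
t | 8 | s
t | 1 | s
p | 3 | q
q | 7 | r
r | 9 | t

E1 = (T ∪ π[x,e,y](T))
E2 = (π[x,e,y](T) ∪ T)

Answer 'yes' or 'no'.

E1 stepwise |·|:
  T → 5
  T → 5
  π[x,e,y](T) → 5
  (T ∪ π[x,e,y](T)) → 10
E2 stepwise |·|:
  T → 5
  π[x,e,y](T) → 5
  T → 5
  (π[x,e,y](T) ∪ T) → 10

E1 and E2 produce the same multiset:
x | e | y
p | 3 | q
p | 3 | q
q | 7 | r
q | 7 | r
r | 9 | t
r | 9 | t
t | 1 | s
t | 1 | s
t | 8 | s
t | 8 | s

yes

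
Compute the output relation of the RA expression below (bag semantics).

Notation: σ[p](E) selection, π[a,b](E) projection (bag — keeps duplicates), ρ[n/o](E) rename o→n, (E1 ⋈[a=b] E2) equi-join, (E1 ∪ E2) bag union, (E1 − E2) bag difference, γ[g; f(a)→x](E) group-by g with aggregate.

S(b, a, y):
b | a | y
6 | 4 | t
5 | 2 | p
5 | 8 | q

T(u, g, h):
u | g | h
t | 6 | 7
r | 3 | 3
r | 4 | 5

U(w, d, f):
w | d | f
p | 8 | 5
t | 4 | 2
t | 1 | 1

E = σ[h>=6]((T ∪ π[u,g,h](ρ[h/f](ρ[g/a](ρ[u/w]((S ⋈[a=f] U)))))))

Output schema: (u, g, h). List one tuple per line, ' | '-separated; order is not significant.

Row counts bottom-up:
  T → 3
  S → 3
  U → 3
  (S ⋈[a=f] U) → 1
  ρ[u/w]((S ⋈[a=f] U)) → 1
  ρ[g/a](ρ[u/w]((S ⋈[a=f] U))) → 1
  ρ[h/f](ρ[g/a](ρ[u/w]((S ⋈[a=f] U)))) → 1
  π[u,g,h](ρ[h/f](ρ[g/a](ρ[u/w]((S ⋈[a=f] U))))) → 1
  (T ∪ π[u,g,h](ρ[h/f](ρ[g/a](ρ[u/w]((S ⋈[a=f] U)))))) → 4
  σ[h>=6]((T ∪ π[u,g,h](ρ[h/f](ρ[g/a](ρ[u/w]((S ⋈[a=f] U))))))) → 1

== RESULT ==
u | g | h
t | 6 | 7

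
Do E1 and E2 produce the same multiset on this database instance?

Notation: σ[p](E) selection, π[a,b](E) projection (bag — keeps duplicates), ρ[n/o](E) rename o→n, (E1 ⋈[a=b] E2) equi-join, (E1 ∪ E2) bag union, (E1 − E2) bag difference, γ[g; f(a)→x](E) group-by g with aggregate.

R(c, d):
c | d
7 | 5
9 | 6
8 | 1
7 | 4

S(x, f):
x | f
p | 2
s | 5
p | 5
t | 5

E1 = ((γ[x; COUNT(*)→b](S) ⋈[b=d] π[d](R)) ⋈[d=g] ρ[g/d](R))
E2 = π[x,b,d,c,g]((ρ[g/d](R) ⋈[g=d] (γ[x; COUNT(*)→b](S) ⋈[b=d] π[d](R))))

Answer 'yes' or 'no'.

E1 row counts bottom-up:
  S → 4
  γ[x; COUNT(*)→b](S) → 3
  R → 4
  π[d](R) → 4
  (γ[x; COUNT(*)→b](S) ⋈[b=d] π[d](R)) → 2
  R → 4
  ρ[g/d](R) → 4
  ((γ[x; COUNT(*)→b](S) ⋈[b=d] π[d](R)) ⋈[d=g] ρ[g/d](R)) → 2
E2 row counts bottom-up:
  R → 4
  ρ[g/d](R) → 4
  S → 4
  γ[x; COUNT(*)→b](S) → 3
  R → 4
  π[d](R) → 4
  (γ[x; COUNT(*)→b](S) ⋈[b=d] π[d](R)) → 2
  (ρ[g/d](R) ⋈[g=d] (γ[x; COUNT(*)→b](S) ⋈[b=d] π[d](R))) → 2
  π[x,b,d,c,g]((ρ[g/d](R) ⋈[g=d] (γ[x; COUNT(*)→b](S) ⋈[b=d] π[d](R)))) → 2

E1 and E2 produce the same multiset:
x | b | d | c | g
s | 1 | 1 | 8 | 1
t | 1 | 1 | 8 | 1

yes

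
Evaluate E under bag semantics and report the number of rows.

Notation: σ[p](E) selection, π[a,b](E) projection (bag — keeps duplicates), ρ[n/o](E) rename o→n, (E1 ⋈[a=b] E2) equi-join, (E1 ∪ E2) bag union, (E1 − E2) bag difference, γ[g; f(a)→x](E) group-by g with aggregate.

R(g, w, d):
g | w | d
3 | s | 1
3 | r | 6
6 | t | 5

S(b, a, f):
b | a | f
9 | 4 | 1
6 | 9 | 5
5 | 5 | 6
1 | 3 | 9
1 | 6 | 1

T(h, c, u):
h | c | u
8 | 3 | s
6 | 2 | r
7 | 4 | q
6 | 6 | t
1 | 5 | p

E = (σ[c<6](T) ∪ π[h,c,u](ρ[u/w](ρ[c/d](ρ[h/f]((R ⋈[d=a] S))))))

Stepwise |·|:
  T → 5
  σ[c<6](T) → 4
  R → 3
  S → 5
  (R ⋈[d=a] S) → 2
  ρ[h/f]((R ⋈[d=a] S)) → 2
  ρ[c/d](ρ[h/f]((R ⋈[d=a] S))) → 2
  ρ[u/w](ρ[c/d](ρ[h/f]((R ⋈[d=a] S)))) → 2
  π[h,c,u](ρ[u/w](ρ[c/d](ρ[h/f]((R ⋈[d=a] S))))) → 2
  (σ[c<6](T) ∪ π[h,c,u](ρ[u/w](ρ[c/d](ρ[h/f]((R ⋈[d=a] S)))))) → 6

|E| = 6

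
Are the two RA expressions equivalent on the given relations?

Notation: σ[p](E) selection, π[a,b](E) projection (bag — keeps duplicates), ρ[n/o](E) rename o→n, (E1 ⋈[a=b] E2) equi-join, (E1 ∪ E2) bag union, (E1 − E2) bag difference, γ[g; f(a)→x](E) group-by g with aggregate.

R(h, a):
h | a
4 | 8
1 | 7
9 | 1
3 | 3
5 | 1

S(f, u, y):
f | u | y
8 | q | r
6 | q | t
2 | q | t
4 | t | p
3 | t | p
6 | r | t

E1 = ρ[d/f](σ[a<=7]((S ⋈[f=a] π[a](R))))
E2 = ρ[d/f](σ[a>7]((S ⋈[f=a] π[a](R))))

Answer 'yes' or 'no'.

E1 subexpression sizes:
  S → 6
  R → 5
  π[a](R) → 5
  (S ⋈[f=a] π[a](R)) → 2
  σ[a<=7]((S ⋈[f=a] π[a](R))) → 1
  ρ[d/f](σ[a<=7]((S ⋈[f=a] π[a](R)))) → 1
E2 subexpression sizes:
  S → 6
  R → 5
  π[a](R) → 5
  (S ⋈[f=a] π[a](R)) → 2
  σ[a>7]((S ⋈[f=a] π[a](R))) → 1
  ρ[d/f](σ[a>7]((S ⋈[f=a] π[a](R)))) → 1

E1 result:
d | u | y | a
3 | t | p | 3
E2 result:
d | u | y | a
8 | q | r | 8
Witness: (8, 'q', 'r', 8) appears 0× in E1 but 1× in E2.

no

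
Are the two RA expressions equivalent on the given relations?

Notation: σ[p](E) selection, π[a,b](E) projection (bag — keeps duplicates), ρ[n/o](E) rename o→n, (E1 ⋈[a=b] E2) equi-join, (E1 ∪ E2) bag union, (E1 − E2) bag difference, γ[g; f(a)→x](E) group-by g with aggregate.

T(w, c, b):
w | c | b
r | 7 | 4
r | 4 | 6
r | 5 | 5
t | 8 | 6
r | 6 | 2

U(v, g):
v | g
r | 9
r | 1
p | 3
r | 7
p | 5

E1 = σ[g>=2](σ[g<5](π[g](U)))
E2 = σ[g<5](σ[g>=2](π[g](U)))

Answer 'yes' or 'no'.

E1 stepwise |·|:
  U → 5
  π[g](U) → 5
  σ[g<5](π[g](U)) → 2
  σ[g>=2](σ[g<5](π[g](U))) → 1
E2 stepwise |·|:
  U → 5
  π[g](U) → 5
  σ[g>=2](π[g](U)) → 4
  σ[g<5](σ[g>=2](π[g](U))) → 1

E1 and E2 produce the same multiset:
g
3

yes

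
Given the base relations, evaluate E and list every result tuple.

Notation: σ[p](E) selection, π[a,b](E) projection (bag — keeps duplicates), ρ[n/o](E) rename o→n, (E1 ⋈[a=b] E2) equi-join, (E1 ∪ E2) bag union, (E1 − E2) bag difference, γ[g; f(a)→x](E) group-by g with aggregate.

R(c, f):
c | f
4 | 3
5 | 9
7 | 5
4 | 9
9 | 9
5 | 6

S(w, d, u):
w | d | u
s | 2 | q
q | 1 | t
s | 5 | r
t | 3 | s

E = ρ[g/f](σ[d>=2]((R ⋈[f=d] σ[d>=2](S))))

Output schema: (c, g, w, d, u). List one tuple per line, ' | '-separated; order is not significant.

Stepwise |·|:
  R → 6
  S → 4
  σ[d>=2](S) → 3
  (R ⋈[f=d] σ[d>=2](S)) → 2
  σ[d>=2]((R ⋈[f=d] σ[d>=2](S))) → 2
  ρ[g/f](σ[d>=2]((R ⋈[f=d] σ[d>=2](S)))) → 2

== RESULT ==
c | g | w | d | u
4 | 3 | t | 3 | s
7 | 5 | s | 5 | r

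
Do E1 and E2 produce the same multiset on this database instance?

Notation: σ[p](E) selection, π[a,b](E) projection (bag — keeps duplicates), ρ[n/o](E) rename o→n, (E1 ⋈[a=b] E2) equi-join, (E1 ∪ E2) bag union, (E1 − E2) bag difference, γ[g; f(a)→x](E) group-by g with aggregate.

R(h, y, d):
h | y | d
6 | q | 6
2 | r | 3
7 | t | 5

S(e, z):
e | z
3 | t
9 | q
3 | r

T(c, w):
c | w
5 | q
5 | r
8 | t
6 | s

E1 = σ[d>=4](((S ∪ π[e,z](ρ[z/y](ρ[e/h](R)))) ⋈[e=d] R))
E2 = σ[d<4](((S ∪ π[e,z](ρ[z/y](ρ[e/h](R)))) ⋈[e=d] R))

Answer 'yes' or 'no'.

E1 stepwise |·|:
  S → 3
  R → 3
  ρ[e/h](R) → 3
  ρ[z/y](ρ[e/h](R)) → 3
  π[e,z](ρ[z/y](ρ[e/h](R))) → 3
  (S ∪ π[e,z](ρ[z/y](ρ[e/h](R)))) → 6
  R → 3
  ((S ∪ π[e,z](ρ[z/y](ρ[e/h](R)))) ⋈[e=d] R) → 3
  σ[d>=4](((S ∪ π[e,z](ρ[z/y](ρ[e/h](R)))) ⋈[e=d] R)) → 1
E2 stepwise |·|:
  S → 3
  R → 3
  ρ[e/h](R) → 3
  ρ[z/y](ρ[e/h](R)) → 3
  π[e,z](ρ[z/y](ρ[e/h](R))) → 3
  (S ∪ π[e,z](ρ[z/y](ρ[e/h](R)))) → 6
  R → 3
  ((S ∪ π[e,z](ρ[z/y](ρ[e/h](R)))) ⋈[e=d] R) → 3
  σ[d<4](((S ∪ π[e,z](ρ[z/y](ρ[e/h](R)))) ⋈[e=d] R)) → 2

E1 result:
e | z | h | y | d
6 | q | 6 | q | 6
E2 result:
e | z | h | y | d
3 | r | 2 | r | 3
3 | t | 2 | r | 3
Witness: (3, 'r', 2, 'r', 3) appears 0× in E1 but 1× in E2.

no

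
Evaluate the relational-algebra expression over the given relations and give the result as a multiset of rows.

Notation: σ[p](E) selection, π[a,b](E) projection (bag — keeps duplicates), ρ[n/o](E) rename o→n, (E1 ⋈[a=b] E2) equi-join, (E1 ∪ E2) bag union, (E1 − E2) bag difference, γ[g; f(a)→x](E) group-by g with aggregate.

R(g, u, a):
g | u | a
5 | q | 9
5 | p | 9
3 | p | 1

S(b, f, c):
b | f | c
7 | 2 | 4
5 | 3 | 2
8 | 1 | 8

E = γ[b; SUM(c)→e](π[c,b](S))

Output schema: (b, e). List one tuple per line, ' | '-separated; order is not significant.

Per-node cardinality:
  S → 3
  π[c,b](S) → 3
  γ[b; SUM(c)→e](π[c,b](S)) → 3

== RESULT ==
b | e
5 | 2
7 | 4
8 | 8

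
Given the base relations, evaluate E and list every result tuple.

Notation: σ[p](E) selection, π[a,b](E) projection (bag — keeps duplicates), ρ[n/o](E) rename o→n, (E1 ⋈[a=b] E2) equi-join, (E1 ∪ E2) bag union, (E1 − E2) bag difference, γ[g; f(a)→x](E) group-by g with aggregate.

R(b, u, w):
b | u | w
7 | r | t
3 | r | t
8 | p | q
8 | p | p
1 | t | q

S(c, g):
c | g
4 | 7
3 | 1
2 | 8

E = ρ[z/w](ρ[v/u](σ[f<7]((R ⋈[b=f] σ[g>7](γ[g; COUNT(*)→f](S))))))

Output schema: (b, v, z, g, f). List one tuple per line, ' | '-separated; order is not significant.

Stepwise |·|:
  R → 5
  S → 3
  γ[g; COUNT(*)→f](S) → 3
  σ[g>7](γ[g; COUNT(*)→f](S)) → 1
  (R ⋈[b=f] σ[g>7](γ[g; COUNT(*)→f](S))) → 1
  σ[f<7]((R ⋈[b=f] σ[g>7](γ[g; COUNT(*)→f](S)))) → 1
  ρ[v/u](σ[f<7]((R ⋈[b=f] σ[g>7](γ[g; COUNT(*)→f](S))))) → 1
  ρ[z/w](ρ[v/u](σ[f<7]((R ⋈[b=f] σ[g>7](γ[g; COUNT(*)→f](S)))))) → 1

== RESULT ==
b | v | z | g | f
1 | t | q | 8 | 1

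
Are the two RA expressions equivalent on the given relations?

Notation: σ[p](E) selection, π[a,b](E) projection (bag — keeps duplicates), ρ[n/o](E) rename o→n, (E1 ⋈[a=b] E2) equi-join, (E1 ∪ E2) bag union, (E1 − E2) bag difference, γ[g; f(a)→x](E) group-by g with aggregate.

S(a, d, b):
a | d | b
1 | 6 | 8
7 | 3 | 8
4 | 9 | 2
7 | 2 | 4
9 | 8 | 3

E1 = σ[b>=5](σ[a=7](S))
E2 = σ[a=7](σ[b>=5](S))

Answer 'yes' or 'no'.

E1 subexpression sizes:
  S → 5
  σ[a=7](S) → 2
  σ[b>=5](σ[a=7](S)) → 1
E2 subexpression sizes:
  S → 5
  σ[b>=5](S) → 2
  σ[a=7](σ[b>=5](S)) → 1

E1 and E2 produce the same multiset:
a | d | b
7 | 3 | 8

yes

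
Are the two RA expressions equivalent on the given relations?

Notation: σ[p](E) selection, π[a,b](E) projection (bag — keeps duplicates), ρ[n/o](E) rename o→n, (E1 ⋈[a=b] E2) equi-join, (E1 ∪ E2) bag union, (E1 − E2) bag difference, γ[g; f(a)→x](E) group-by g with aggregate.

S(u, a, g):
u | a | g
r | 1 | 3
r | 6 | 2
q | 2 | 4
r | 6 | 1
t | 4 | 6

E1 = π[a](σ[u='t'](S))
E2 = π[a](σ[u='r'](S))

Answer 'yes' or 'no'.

E1 row counts bottom-up:
  S → 5
  σ[u='t'](S) → 1
  π[a](σ[u='t'](S)) → 1
E2 row counts bottom-up:
  S → 5
  σ[u='r'](S) → 3
  π[a](σ[u='r'](S)) → 3

E1 result:
a
4
E2 result:
a
1
6
6
Witness: (6,) appears 0× in E1 but 2× in E2.

no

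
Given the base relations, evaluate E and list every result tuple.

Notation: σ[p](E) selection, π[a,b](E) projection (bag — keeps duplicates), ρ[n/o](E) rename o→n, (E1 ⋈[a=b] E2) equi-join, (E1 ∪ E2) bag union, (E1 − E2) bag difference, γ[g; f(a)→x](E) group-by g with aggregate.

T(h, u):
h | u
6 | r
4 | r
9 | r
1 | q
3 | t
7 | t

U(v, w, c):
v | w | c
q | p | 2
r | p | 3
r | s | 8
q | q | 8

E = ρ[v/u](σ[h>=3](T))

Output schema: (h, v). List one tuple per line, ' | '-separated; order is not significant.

Subexpression sizes:
  T → 6
  σ[h>=3](T) → 5
  ρ[v/u](σ[h>=3](T)) → 5

== RESULT ==
h | v
3 | t
4 | r
6 | r
7 | t
9 | r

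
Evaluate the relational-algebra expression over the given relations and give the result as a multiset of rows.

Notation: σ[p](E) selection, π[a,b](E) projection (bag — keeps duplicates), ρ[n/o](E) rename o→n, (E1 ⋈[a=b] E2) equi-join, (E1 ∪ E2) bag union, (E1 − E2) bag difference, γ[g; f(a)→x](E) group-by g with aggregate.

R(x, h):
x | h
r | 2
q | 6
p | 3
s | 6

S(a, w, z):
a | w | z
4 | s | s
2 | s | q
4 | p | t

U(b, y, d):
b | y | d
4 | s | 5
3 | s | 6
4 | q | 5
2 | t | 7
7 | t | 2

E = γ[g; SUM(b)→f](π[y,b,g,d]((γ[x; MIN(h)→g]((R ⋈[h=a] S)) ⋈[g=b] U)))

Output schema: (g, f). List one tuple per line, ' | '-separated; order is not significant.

Stepwise |·|:
  R → 4
  S → 3
  (R ⋈[h=a] S) → 1
  γ[x; MIN(h)→g]((R ⋈[h=a] S)) → 1
  U → 5
  (γ[x; MIN(h)→g]((R ⋈[h=a] S)) ⋈[g=b] U) → 1
  π[y,b,g,d]((γ[x; MIN(h)→g]((R ⋈[h=a] S)) ⋈[g=b] U)) → 1
  γ[g; SUM(b)→f](π[y,b,g,d]((γ[x; MIN(h)→g]((R ⋈[h=a] S)) ⋈[g=b] U))) → 1

== RESULT ==
g | f
2 | 2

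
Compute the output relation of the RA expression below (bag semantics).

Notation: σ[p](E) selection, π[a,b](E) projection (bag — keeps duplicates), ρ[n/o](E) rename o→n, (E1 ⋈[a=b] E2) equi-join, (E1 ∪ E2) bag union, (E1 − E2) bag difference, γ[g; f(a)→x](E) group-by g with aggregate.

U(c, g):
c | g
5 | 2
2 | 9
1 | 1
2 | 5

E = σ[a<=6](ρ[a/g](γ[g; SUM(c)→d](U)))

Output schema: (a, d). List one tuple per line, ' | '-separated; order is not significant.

Row counts bottom-up:
  U → 4
  γ[g; SUM(c)→d](U) → 4
  ρ[a/g](γ[g; SUM(c)→d](U)) → 4
  σ[a<=6](ρ[a/g](γ[g; SUM(c)→d](U))) → 3

== RESULT ==
a | d
1 | 1
2 | 5
5 | 2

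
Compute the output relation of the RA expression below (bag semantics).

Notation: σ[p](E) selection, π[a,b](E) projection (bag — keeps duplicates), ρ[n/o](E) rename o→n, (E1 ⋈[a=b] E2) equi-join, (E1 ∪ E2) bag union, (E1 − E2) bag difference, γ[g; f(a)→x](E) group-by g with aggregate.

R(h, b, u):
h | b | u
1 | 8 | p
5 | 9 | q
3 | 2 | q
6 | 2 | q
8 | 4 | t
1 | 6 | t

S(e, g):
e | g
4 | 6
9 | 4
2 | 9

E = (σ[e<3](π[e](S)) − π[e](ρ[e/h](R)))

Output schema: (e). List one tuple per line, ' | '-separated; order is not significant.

Stepwise |·|:
  S → 3
  π[e](S) → 3
  σ[e<3](π[e](S)) → 1
  R → 6
  ρ[e/h](R) → 6
  π[e](ρ[e/h](R)) → 6
  (σ[e<3](π[e](S)) − π[e](ρ[e/h](R))) → 1

== RESULT ==
e
2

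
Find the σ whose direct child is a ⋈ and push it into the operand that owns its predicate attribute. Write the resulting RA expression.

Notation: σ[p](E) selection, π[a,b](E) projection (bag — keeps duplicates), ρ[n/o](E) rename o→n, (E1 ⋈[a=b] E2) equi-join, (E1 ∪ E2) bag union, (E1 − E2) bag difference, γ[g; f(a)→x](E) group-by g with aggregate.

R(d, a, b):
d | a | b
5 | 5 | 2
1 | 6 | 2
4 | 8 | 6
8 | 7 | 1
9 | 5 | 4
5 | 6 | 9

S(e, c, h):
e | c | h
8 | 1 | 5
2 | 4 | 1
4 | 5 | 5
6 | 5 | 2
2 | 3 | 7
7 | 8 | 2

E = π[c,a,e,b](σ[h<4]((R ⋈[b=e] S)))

σ filters on h, owned by the right side.
E' = π[c,a,e,b]((R ⋈[b=e] σ[h<4](S)))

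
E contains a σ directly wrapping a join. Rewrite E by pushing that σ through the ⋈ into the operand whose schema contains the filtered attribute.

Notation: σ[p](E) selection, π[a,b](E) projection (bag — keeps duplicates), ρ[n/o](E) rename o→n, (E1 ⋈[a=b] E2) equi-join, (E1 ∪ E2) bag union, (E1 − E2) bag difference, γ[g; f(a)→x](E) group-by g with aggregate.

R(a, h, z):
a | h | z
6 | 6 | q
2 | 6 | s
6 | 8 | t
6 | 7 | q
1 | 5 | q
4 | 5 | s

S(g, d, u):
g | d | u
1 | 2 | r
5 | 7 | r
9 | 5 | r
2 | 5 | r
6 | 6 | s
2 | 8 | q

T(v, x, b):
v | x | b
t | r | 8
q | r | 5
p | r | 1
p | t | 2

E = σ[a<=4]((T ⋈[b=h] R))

σ filters on a, owned by the right side.
E' = (T ⋈[b=h] σ[a<=4](R))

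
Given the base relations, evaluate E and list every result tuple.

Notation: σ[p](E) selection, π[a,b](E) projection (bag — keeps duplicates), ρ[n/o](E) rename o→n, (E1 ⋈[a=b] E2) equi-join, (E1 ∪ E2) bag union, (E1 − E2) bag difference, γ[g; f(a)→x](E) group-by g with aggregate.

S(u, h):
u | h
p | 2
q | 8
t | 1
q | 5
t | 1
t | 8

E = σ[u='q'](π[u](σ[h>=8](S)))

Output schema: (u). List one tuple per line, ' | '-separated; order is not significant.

Per-node cardinality:
  S → 6
  σ[h>=8](S) → 2
  π[u](σ[h>=8](S)) → 2
  σ[u='q'](π[u](σ[h>=8](S))) → 1

== RESULT ==
u
q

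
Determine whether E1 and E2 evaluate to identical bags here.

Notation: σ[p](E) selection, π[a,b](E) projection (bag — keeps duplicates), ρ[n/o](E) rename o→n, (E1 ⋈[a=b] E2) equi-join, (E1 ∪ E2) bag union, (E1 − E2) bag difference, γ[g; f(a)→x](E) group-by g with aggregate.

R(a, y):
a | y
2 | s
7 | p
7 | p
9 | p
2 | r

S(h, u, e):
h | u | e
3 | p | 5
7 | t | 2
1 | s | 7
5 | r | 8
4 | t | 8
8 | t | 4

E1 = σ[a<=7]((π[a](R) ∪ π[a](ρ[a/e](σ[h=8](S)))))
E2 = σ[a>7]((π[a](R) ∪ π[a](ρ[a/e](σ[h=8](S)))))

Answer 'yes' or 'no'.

E1 subexpression sizes:
  R → 5
  π[a](R) → 5
  S → 6
  σ[h=8](S) → 1
  ρ[a/e](σ[h=8](S)) → 1
  π[a](ρ[a/e](σ[h=8](S))) → 1
  (π[a](R) ∪ π[a](ρ[a/e](σ[h=8](S)))) → 6
  σ[a<=7]((π[a](R) ∪ π[a](ρ[a/e](σ[h=8](S))))) → 5
E2 subexpression sizes:
  R → 5
  π[a](R) → 5
  S → 6
  σ[h=8](S) → 1
  ρ[a/e](σ[h=8](S)) → 1
  π[a](ρ[a/e](σ[h=8](S))) → 1
  (π[a](R) ∪ π[a](ρ[a/e](σ[h=8](S)))) → 6
  σ[a>7]((π[a](R) ∪ π[a](ρ[a/e](σ[h=8](S))))) → 1

E1 result:
a
2
2
4
7
7
E2 result:
a
9
Witness: (7,) appears 2× in E1 but 0× in E2.

no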